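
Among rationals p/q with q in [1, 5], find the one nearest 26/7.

Expand x = 26/7 as a continued fraction with the Euclidean algorithm:
  26 = 3*7 + 5, so a_0 = 3.
  7 = 1*5 + 2, so a_1 = 1.
  5 = 2*2 + 1, so a_2 = 2.
  2 = 2*1 + 0, so a_3 = 2.
so x = [3; 1, 2, 2].
Convergents (p_i = a_i*p_{i-1} + p_{i-2}, q_i = a_i*q_{i-1} + q_{i-2} with p_{-2}=0, p_{-1}=1, q_{-2}=1, q_{-1}=0), until the denominator exceeds 5:
  i=0: a_0=3, p_0 = 3*1 + 0 = 3, q_0 = 3*0 + 1 = 1.
  i=1: a_1=1, p_1 = 1*3 + 1 = 4, q_1 = 1*1 + 0 = 1.
  i=2: a_2=2, p_2 = 2*4 + 3 = 11, q_2 = 2*1 + 1 = 3.
  i=3: a_3=2, p_3 = 2*11 + 4 = 26, q_3 = 2*3 + 1 = 7.
q_3 = 7 > 5, so the last convergent with denominator <= 5 is p_2/q_2 = 11/3.
The closest fraction with denominator <= 5 is either p_2/q_2 or the intermediate fraction (k*p_2 + p_1)/(k*q_2 + q_1) with the largest k >= 1 whose denominator stays <= 5; these approach x as k grows, and every other convergent or intermediate fraction in range is farther away.
Largest k: floor((5 - q_1)/q_2) = floor((5 - 1)/3) = 1.
That gives (1*11 + 4)/(1*3 + 1) = 15/4.
Compare the errors: |x - 11/3| = |26*3 - 11*7|/(7*3) = 1/21, and |x - 15/4| = |26*4 - 15*7|/(7*4) = 1/28.
Cross-multiplying, 1*21 = 21 < 28 = 1*28, so 1/28 is smaller: the intermediate fraction 15/4 is closer to x than 11/3.

15/4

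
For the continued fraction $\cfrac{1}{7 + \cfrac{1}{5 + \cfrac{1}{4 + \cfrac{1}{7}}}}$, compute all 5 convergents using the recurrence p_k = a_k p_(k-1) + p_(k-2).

0/1, 1/7, 5/36, 21/151, 152/1093

Using the convergent recurrence p_i = a_i*p_{i-1} + p_{i-2}, q_i = a_i*q_{i-1} + q_{i-2} with p_{-2}=0, p_{-1}=1, q_{-2}=1, q_{-1}=0:
  i=0: a_0=0, p_0 = 0*1 + 0 = 0, q_0 = 0*0 + 1 = 1.
  i=1: a_1=7, p_1 = 7*0 + 1 = 1, q_1 = 7*1 + 0 = 7.
  i=2: a_2=5, p_2 = 5*1 + 0 = 5, q_2 = 5*7 + 1 = 36.
  i=3: a_3=4, p_3 = 4*5 + 1 = 21, q_3 = 4*36 + 7 = 151.
  i=4: a_4=7, p_4 = 7*21 + 5 = 152, q_4 = 7*151 + 36 = 1093.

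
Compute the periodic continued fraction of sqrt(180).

[13; (2, 2, 2, 26)]

Write x_i = (sqrt(180) + m_i)/d_i with (m_0, d_0) = (0, 1). a_0 = floor(sqrt(180)) = 13, since 13^2 = 169 <= 180 < 196 = 14^2.
Iterate m_{i+1} = d_i*a_i - m_i, d_{i+1} = (180 - m_{i+1}^2)/d_i, a_{i+1} = floor((a_0 + m_{i+1})/d_{i+1}):
  m_1 = 1*13 - 0 = 13, d_1 = (180 - 13^2)/1 = 11/1 = 11, a_1 = floor((13 + 13)/11) = 2.
  m_2 = 11*2 - 13 = 9, d_2 = (180 - 9^2)/11 = 99/11 = 9, a_2 = floor((13 + 9)/9) = 2.
  m_3 = 9*2 - 9 = 9, d_3 = (180 - 9^2)/9 = 99/9 = 11, a_3 = floor((13 + 9)/11) = 2.
  m_4 = 11*2 - 9 = 13, d_4 = (180 - 13^2)/11 = 11/11 = 1, a_4 = floor((13 + 13)/1) = 26.
  m_5 = 1*26 - 13 = 13, d_5 = (180 - 13^2)/1 = 11/1 = 11: (m_5, d_5) = (m_1, d_1) = (13, 11), so from here the quotients repeat a_1, ..., a_4; the period length is 4.
Hence the expansion of sqrt(180) is a_0 = 13 followed by the repeating block 2, 2, 2, 26 (period 4).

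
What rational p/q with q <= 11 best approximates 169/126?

4/3

Expand x = 169/126 as a continued fraction with the Euclidean algorithm:
  169 = 1*126 + 43, so a_0 = 1.
  126 = 2*43 + 40, so a_1 = 2.
  43 = 1*40 + 3, so a_2 = 1.
  40 = 13*3 + 1, so a_3 = 13.
  3 = 3*1 + 0, so a_4 = 3.
so x = [1; 2, 1, 13, 3].
Convergents (p_i = a_i*p_{i-1} + p_{i-2}, q_i = a_i*q_{i-1} + q_{i-2} with p_{-2}=0, p_{-1}=1, q_{-2}=1, q_{-1}=0), until the denominator exceeds 11:
  i=0: a_0=1, p_0 = 1*1 + 0 = 1, q_0 = 1*0 + 1 = 1.
  i=1: a_1=2, p_1 = 2*1 + 1 = 3, q_1 = 2*1 + 0 = 2.
  i=2: a_2=1, p_2 = 1*3 + 1 = 4, q_2 = 1*2 + 1 = 3.
  i=3: a_3=13, p_3 = 13*4 + 3 = 55, q_3 = 13*3 + 2 = 41.
q_3 = 41 > 11, so the last convergent with denominator <= 11 is p_2/q_2 = 4/3.
The closest fraction with denominator <= 11 is either p_2/q_2 or the intermediate fraction (k*p_2 + p_1)/(k*q_2 + q_1) with the largest k >= 1 whose denominator stays <= 11; these approach x as k grows, and every other convergent or intermediate fraction in range is farther away.
Largest k: floor((11 - q_1)/q_2) = floor((11 - 2)/3) = 3.
That gives (3*4 + 3)/(3*3 + 2) = 15/11.
Compare the errors: |x - 4/3| = |169*3 - 4*126|/(126*3) = 3/378, and |x - 15/11| = |169*11 - 15*126|/(126*11) = 31/1386.
Cross-multiplying, 3*1386 = 4158 < 11718 = 31*378, so 3/378 is smaller: the convergent 4/3 is closer to x than 15/11.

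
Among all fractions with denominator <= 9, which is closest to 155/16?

29/3

Expand x = 155/16 as a continued fraction with the Euclidean algorithm:
  155 = 9*16 + 11, so a_0 = 9.
  16 = 1*11 + 5, so a_1 = 1.
  11 = 2*5 + 1, so a_2 = 2.
  5 = 5*1 + 0, so a_3 = 5.
so x = [9; 1, 2, 5].
Convergents (p_i = a_i*p_{i-1} + p_{i-2}, q_i = a_i*q_{i-1} + q_{i-2} with p_{-2}=0, p_{-1}=1, q_{-2}=1, q_{-1}=0), until the denominator exceeds 9:
  i=0: a_0=9, p_0 = 9*1 + 0 = 9, q_0 = 9*0 + 1 = 1.
  i=1: a_1=1, p_1 = 1*9 + 1 = 10, q_1 = 1*1 + 0 = 1.
  i=2: a_2=2, p_2 = 2*10 + 9 = 29, q_2 = 2*1 + 1 = 3.
  i=3: a_3=5, p_3 = 5*29 + 10 = 155, q_3 = 5*3 + 1 = 16.
q_3 = 16 > 9, so the last convergent with denominator <= 9 is p_2/q_2 = 29/3.
The closest fraction with denominator <= 9 is either p_2/q_2 or the intermediate fraction (k*p_2 + p_1)/(k*q_2 + q_1) with the largest k >= 1 whose denominator stays <= 9; these approach x as k grows, and every other convergent or intermediate fraction in range is farther away.
Largest k: floor((9 - q_1)/q_2) = floor((9 - 1)/3) = 2.
That gives (2*29 + 10)/(2*3 + 1) = 68/7.
Compare the errors: |x - 29/3| = |155*3 - 29*16|/(16*3) = 1/48, and |x - 68/7| = |155*7 - 68*16|/(16*7) = 3/112.
Cross-multiplying, 1*112 = 112 < 144 = 3*48, so 1/48 is smaller: the convergent 29/3 is closer to x than 68/7.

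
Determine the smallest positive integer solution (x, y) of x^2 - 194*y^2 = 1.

(x, y) = (195, 14)

First expand sqrt(194) as a continued fraction. With x_i = (sqrt(194) + m_i)/d_i and (m_0, d_0) = (0, 1): a_0 = floor(sqrt(194)) = 13, since 13^2 = 169 <= 194 < 196 = 14^2.
Iterate m_{i+1} = d_i*a_i - m_i, d_{i+1} = (194 - m_{i+1}^2)/d_i, a_{i+1} = floor((a_0 + m_{i+1})/d_{i+1}):
  m_1 = 1*13 - 0 = 13, d_1 = (194 - 13^2)/1 = 25/1 = 25, a_1 = floor((13 + 13)/25) = 1.
  m_2 = 25*1 - 13 = 12, d_2 = (194 - 12^2)/25 = 50/25 = 2, a_2 = floor((13 + 12)/2) = 12.
  m_3 = 2*12 - 12 = 12, d_3 = (194 - 12^2)/2 = 50/2 = 25, a_3 = floor((13 + 12)/25) = 1.
  m_4 = 25*1 - 12 = 13, d_4 = (194 - 13^2)/25 = 25/25 = 1, a_4 = floor((13 + 13)/1) = 26.
  m_5 = 1*26 - 13 = 13, d_5 = (194 - 13^2)/1 = 25/1 = 25: (m_5, d_5) = (m_1, d_1) = (13, 25), so from here the quotients repeat a_1, ..., a_4; the period length is 4.
So sqrt(194) = [13; (1, 12, 1, 26)] with period length k = 4.
k is even, so the fundamental solution of x^2 - 194y^2 = 1 is (p_{k-1}, q_{k-1}) = (p_3, q_3); compute convergents through index 3.
Convergents (p_i = a_i*p_{i-1} + p_{i-2}, q_i = a_i*q_{i-1} + q_{i-2} with p_{-2}=0, p_{-1}=1, q_{-2}=1, q_{-1}=0):
  i=0: a_0=13, p_0 = 13*1 + 0 = 13, q_0 = 13*0 + 1 = 1.
  i=1: a_1=1, p_1 = 1*13 + 1 = 14, q_1 = 1*1 + 0 = 1.
  i=2: a_2=12, p_2 = 12*14 + 13 = 181, q_2 = 12*1 + 1 = 13.
  i=3: a_3=1, p_3 = 1*181 + 14 = 195, q_3 = 1*13 + 1 = 14.
Check: 195^2 - 194*14^2 = 38025 - 38024 = 1, so (x, y) = (195, 14) solves the equation, and by the theorem it is the least positive solution.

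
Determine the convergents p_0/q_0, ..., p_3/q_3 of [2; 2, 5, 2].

Using the convergent recurrence p_i = a_i*p_{i-1} + p_{i-2}, q_i = a_i*q_{i-1} + q_{i-2} with p_{-2}=0, p_{-1}=1, q_{-2}=1, q_{-1}=0:
  i=0: a_0=2, p_0 = 2*1 + 0 = 2, q_0 = 2*0 + 1 = 1.
  i=1: a_1=2, p_1 = 2*2 + 1 = 5, q_1 = 2*1 + 0 = 2.
  i=2: a_2=5, p_2 = 5*5 + 2 = 27, q_2 = 5*2 + 1 = 11.
  i=3: a_3=2, p_3 = 2*27 + 5 = 59, q_3 = 2*11 + 2 = 24.

2/1, 5/2, 27/11, 59/24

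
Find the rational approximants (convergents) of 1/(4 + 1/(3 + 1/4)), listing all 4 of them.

Using the convergent recurrence p_i = a_i*p_{i-1} + p_{i-2}, q_i = a_i*q_{i-1} + q_{i-2} with p_{-2}=0, p_{-1}=1, q_{-2}=1, q_{-1}=0:
  i=0: a_0=0, p_0 = 0*1 + 0 = 0, q_0 = 0*0 + 1 = 1.
  i=1: a_1=4, p_1 = 4*0 + 1 = 1, q_1 = 4*1 + 0 = 4.
  i=2: a_2=3, p_2 = 3*1 + 0 = 3, q_2 = 3*4 + 1 = 13.
  i=3: a_3=4, p_3 = 4*3 + 1 = 13, q_3 = 4*13 + 4 = 56.

0/1, 1/4, 3/13, 13/56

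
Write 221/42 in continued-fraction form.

Run the Euclidean algorithm on 221 and 42; the successive quotients are the partial quotients a_0, a_1, ... (each step inverts the fractional part left over by the previous one):
  221 = 5*42 + 11, so a_0 = 5.
  42 = 3*11 + 9, so a_1 = 3.
  11 = 1*9 + 2, so a_2 = 1.
  9 = 4*2 + 1, so a_3 = 4.
  2 = 2*1 + 0, so a_4 = 2.
The remainder reaches 0 after 5 divisions, so the expansion has 5 partial quotients, read off in order.

[5; 3, 1, 4, 2]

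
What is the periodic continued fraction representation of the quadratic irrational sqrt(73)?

[8; (1, 1, 5, 5, 1, 1, 16)]

Write x_i = (sqrt(73) + m_i)/d_i with (m_0, d_0) = (0, 1). a_0 = floor(sqrt(73)) = 8, since 8^2 = 64 <= 73 < 81 = 9^2.
Iterate m_{i+1} = d_i*a_i - m_i, d_{i+1} = (73 - m_{i+1}^2)/d_i, a_{i+1} = floor((a_0 + m_{i+1})/d_{i+1}):
  m_1 = 1*8 - 0 = 8, d_1 = (73 - 8^2)/1 = 9/1 = 9, a_1 = floor((8 + 8)/9) = 1.
  m_2 = 9*1 - 8 = 1, d_2 = (73 - 1^2)/9 = 72/9 = 8, a_2 = floor((8 + 1)/8) = 1.
  m_3 = 8*1 - 1 = 7, d_3 = (73 - 7^2)/8 = 24/8 = 3, a_3 = floor((8 + 7)/3) = 5.
  m_4 = 3*5 - 7 = 8, d_4 = (73 - 8^2)/3 = 9/3 = 3, a_4 = floor((8 + 8)/3) = 5.
  m_5 = 3*5 - 8 = 7, d_5 = (73 - 7^2)/3 = 24/3 = 8, a_5 = floor((8 + 7)/8) = 1.
  m_6 = 8*1 - 7 = 1, d_6 = (73 - 1^2)/8 = 72/8 = 9, a_6 = floor((8 + 1)/9) = 1.
  m_7 = 9*1 - 1 = 8, d_7 = (73 - 8^2)/9 = 9/9 = 1, a_7 = floor((8 + 8)/1) = 16.
  m_8 = 1*16 - 8 = 8, d_8 = (73 - 8^2)/1 = 9/1 = 9: (m_8, d_8) = (m_1, d_1) = (8, 9), so from here the quotients repeat a_1, ..., a_7; the period length is 7.
Hence the expansion of sqrt(73) is a_0 = 8 followed by the repeating block 1, 1, 5, 5, 1, 1, 16 (period 7).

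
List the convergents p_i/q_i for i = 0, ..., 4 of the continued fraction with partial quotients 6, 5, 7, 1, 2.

Using the convergent recurrence p_i = a_i*p_{i-1} + p_{i-2}, q_i = a_i*q_{i-1} + q_{i-2} with p_{-2}=0, p_{-1}=1, q_{-2}=1, q_{-1}=0:
  i=0: a_0=6, p_0 = 6*1 + 0 = 6, q_0 = 6*0 + 1 = 1.
  i=1: a_1=5, p_1 = 5*6 + 1 = 31, q_1 = 5*1 + 0 = 5.
  i=2: a_2=7, p_2 = 7*31 + 6 = 223, q_2 = 7*5 + 1 = 36.
  i=3: a_3=1, p_3 = 1*223 + 31 = 254, q_3 = 1*36 + 5 = 41.
  i=4: a_4=2, p_4 = 2*254 + 223 = 731, q_4 = 2*41 + 36 = 118.

6/1, 31/5, 223/36, 254/41, 731/118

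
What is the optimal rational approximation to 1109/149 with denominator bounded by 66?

Expand x = 1109/149 as a continued fraction with the Euclidean algorithm:
  1109 = 7*149 + 66, so a_0 = 7.
  149 = 2*66 + 17, so a_1 = 2.
  66 = 3*17 + 15, so a_2 = 3.
  17 = 1*15 + 2, so a_3 = 1.
  15 = 7*2 + 1, so a_4 = 7.
  2 = 2*1 + 0, so a_5 = 2.
so x = [7; 2, 3, 1, 7, 2].
Convergents (p_i = a_i*p_{i-1} + p_{i-2}, q_i = a_i*q_{i-1} + q_{i-2} with p_{-2}=0, p_{-1}=1, q_{-2}=1, q_{-1}=0), until the denominator exceeds 66:
  i=0: a_0=7, p_0 = 7*1 + 0 = 7, q_0 = 7*0 + 1 = 1.
  i=1: a_1=2, p_1 = 2*7 + 1 = 15, q_1 = 2*1 + 0 = 2.
  i=2: a_2=3, p_2 = 3*15 + 7 = 52, q_2 = 3*2 + 1 = 7.
  i=3: a_3=1, p_3 = 1*52 + 15 = 67, q_3 = 1*7 + 2 = 9.
  i=4: a_4=7, p_4 = 7*67 + 52 = 521, q_4 = 7*9 + 7 = 70.
q_4 = 70 > 66, so the last convergent with denominator <= 66 is p_3/q_3 = 67/9.
The closest fraction with denominator <= 66 is either p_3/q_3 or the intermediate fraction (k*p_3 + p_2)/(k*q_3 + q_2) with the largest k >= 1 whose denominator stays <= 66; these approach x as k grows, and every other convergent or intermediate fraction in range is farther away.
Largest k: floor((66 - q_2)/q_3) = floor((66 - 7)/9) = 6.
That gives (6*67 + 52)/(6*9 + 7) = 454/61.
Compare the errors: |x - 67/9| = |1109*9 - 67*149|/(149*9) = 2/1341, and |x - 454/61| = |1109*61 - 454*149|/(149*61) = 3/9089.
Cross-multiplying, 3*1341 = 4023 < 18178 = 2*9089, so 3/9089 is smaller: the intermediate fraction 454/61 is closer to x than 67/9.

454/61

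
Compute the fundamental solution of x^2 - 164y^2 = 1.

(x, y) = (2049, 160)

First expand sqrt(164) as a continued fraction. With x_i = (sqrt(164) + m_i)/d_i and (m_0, d_0) = (0, 1): a_0 = floor(sqrt(164)) = 12, since 12^2 = 144 <= 164 < 169 = 13^2.
Iterate m_{i+1} = d_i*a_i - m_i, d_{i+1} = (164 - m_{i+1}^2)/d_i, a_{i+1} = floor((a_0 + m_{i+1})/d_{i+1}):
  m_1 = 1*12 - 0 = 12, d_1 = (164 - 12^2)/1 = 20/1 = 20, a_1 = floor((12 + 12)/20) = 1.
  m_2 = 20*1 - 12 = 8, d_2 = (164 - 8^2)/20 = 100/20 = 5, a_2 = floor((12 + 8)/5) = 4.
  m_3 = 5*4 - 8 = 12, d_3 = (164 - 12^2)/5 = 20/5 = 4, a_3 = floor((12 + 12)/4) = 6.
  m_4 = 4*6 - 12 = 12, d_4 = (164 - 12^2)/4 = 20/4 = 5, a_4 = floor((12 + 12)/5) = 4.
  m_5 = 5*4 - 12 = 8, d_5 = (164 - 8^2)/5 = 100/5 = 20, a_5 = floor((12 + 8)/20) = 1.
  m_6 = 20*1 - 8 = 12, d_6 = (164 - 12^2)/20 = 20/20 = 1, a_6 = floor((12 + 12)/1) = 24.
  m_7 = 1*24 - 12 = 12, d_7 = (164 - 12^2)/1 = 20/1 = 20: (m_7, d_7) = (m_1, d_1) = (12, 20), so from here the quotients repeat a_1, ..., a_6; the period length is 6.
So sqrt(164) = [12; (1, 4, 6, 4, 1, 24)] with period length k = 6.
k is even, so the fundamental solution of x^2 - 164y^2 = 1 is (p_{k-1}, q_{k-1}) = (p_5, q_5); compute convergents through index 5.
Convergents (p_i = a_i*p_{i-1} + p_{i-2}, q_i = a_i*q_{i-1} + q_{i-2} with p_{-2}=0, p_{-1}=1, q_{-2}=1, q_{-1}=0):
  i=0: a_0=12, p_0 = 12*1 + 0 = 12, q_0 = 12*0 + 1 = 1.
  i=1: a_1=1, p_1 = 1*12 + 1 = 13, q_1 = 1*1 + 0 = 1.
  i=2: a_2=4, p_2 = 4*13 + 12 = 64, q_2 = 4*1 + 1 = 5.
  i=3: a_3=6, p_3 = 6*64 + 13 = 397, q_3 = 6*5 + 1 = 31.
  i=4: a_4=4, p_4 = 4*397 + 64 = 1652, q_4 = 4*31 + 5 = 129.
  i=5: a_5=1, p_5 = 1*1652 + 397 = 2049, q_5 = 1*129 + 31 = 160.
Check: 2049^2 - 164*160^2 = 4198401 - 4198400 = 1, so (x, y) = (2049, 160) solves the equation, and by the theorem it is the least positive solution.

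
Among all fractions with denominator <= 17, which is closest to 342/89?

Expand x = 342/89 as a continued fraction with the Euclidean algorithm:
  342 = 3*89 + 75, so a_0 = 3.
  89 = 1*75 + 14, so a_1 = 1.
  75 = 5*14 + 5, so a_2 = 5.
  14 = 2*5 + 4, so a_3 = 2.
  5 = 1*4 + 1, so a_4 = 1.
  4 = 4*1 + 0, so a_5 = 4.
so x = [3; 1, 5, 2, 1, 4].
Convergents (p_i = a_i*p_{i-1} + p_{i-2}, q_i = a_i*q_{i-1} + q_{i-2} with p_{-2}=0, p_{-1}=1, q_{-2}=1, q_{-1}=0), until the denominator exceeds 17:
  i=0: a_0=3, p_0 = 3*1 + 0 = 3, q_0 = 3*0 + 1 = 1.
  i=1: a_1=1, p_1 = 1*3 + 1 = 4, q_1 = 1*1 + 0 = 1.
  i=2: a_2=5, p_2 = 5*4 + 3 = 23, q_2 = 5*1 + 1 = 6.
  i=3: a_3=2, p_3 = 2*23 + 4 = 50, q_3 = 2*6 + 1 = 13.
  i=4: a_4=1, p_4 = 1*50 + 23 = 73, q_4 = 1*13 + 6 = 19.
q_4 = 19 > 17, so the last convergent with denominator <= 17 is p_3/q_3 = 50/13.
The closest fraction with denominator <= 17 is either p_3/q_3 or the intermediate fraction (k*p_3 + p_2)/(k*q_3 + q_2) with the largest k >= 1 whose denominator stays <= 17; these approach x as k grows, and every other convergent or intermediate fraction in range is farther away.
Largest k: floor((17 - q_2)/q_3) = floor((17 - 6)/13) = 0.
Since k = 0, no intermediate fraction beyond p_3/q_3 has denominator <= 17, so the convergent 50/13 is the closest (its error is |342*13 - 50*89|/(89*13) = 4/1157).

50/13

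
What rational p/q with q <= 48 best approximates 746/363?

Expand x = 746/363 as a continued fraction with the Euclidean algorithm:
  746 = 2*363 + 20, so a_0 = 2.
  363 = 18*20 + 3, so a_1 = 18.
  20 = 6*3 + 2, so a_2 = 6.
  3 = 1*2 + 1, so a_3 = 1.
  2 = 2*1 + 0, so a_4 = 2.
so x = [2; 18, 6, 1, 2].
Convergents (p_i = a_i*p_{i-1} + p_{i-2}, q_i = a_i*q_{i-1} + q_{i-2} with p_{-2}=0, p_{-1}=1, q_{-2}=1, q_{-1}=0), until the denominator exceeds 48:
  i=0: a_0=2, p_0 = 2*1 + 0 = 2, q_0 = 2*0 + 1 = 1.
  i=1: a_1=18, p_1 = 18*2 + 1 = 37, q_1 = 18*1 + 0 = 18.
  i=2: a_2=6, p_2 = 6*37 + 2 = 224, q_2 = 6*18 + 1 = 109.
q_2 = 109 > 48, so the last convergent with denominator <= 48 is p_1/q_1 = 37/18.
The closest fraction with denominator <= 48 is either p_1/q_1 or the intermediate fraction (k*p_1 + p_0)/(k*q_1 + q_0) with the largest k >= 1 whose denominator stays <= 48; these approach x as k grows, and every other convergent or intermediate fraction in range is farther away.
Largest k: floor((48 - q_0)/q_1) = floor((48 - 1)/18) = 2.
That gives (2*37 + 2)/(2*18 + 1) = 76/37.
Compare the errors: |x - 37/18| = |746*18 - 37*363|/(363*18) = 3/6534, and |x - 76/37| = |746*37 - 76*363|/(363*37) = 14/13431.
Cross-multiplying, 3*13431 = 40293 < 91476 = 14*6534, so 3/6534 is smaller: the convergent 37/18 is closer to x than 76/37.

37/18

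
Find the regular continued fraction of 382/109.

Run the Euclidean algorithm on 382 and 109; the successive quotients are the partial quotients a_0, a_1, ... (each step inverts the fractional part left over by the previous one):
  382 = 3*109 + 55, so a_0 = 3.
  109 = 1*55 + 54, so a_1 = 1.
  55 = 1*54 + 1, so a_2 = 1.
  54 = 54*1 + 0, so a_3 = 54.
The remainder reaches 0 after 4 divisions, so the expansion has 4 partial quotients, read off in order.

[3; 1, 1, 54]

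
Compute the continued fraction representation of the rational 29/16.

Run the Euclidean algorithm on 29 and 16; the successive quotients are the partial quotients a_0, a_1, ... (each step inverts the fractional part left over by the previous one):
  29 = 1*16 + 13, so a_0 = 1.
  16 = 1*13 + 3, so a_1 = 1.
  13 = 4*3 + 1, so a_2 = 4.
  3 = 3*1 + 0, so a_3 = 3.
The remainder reaches 0 after 4 divisions, so the expansion has 4 partial quotients, read off in order.

[1; 1, 4, 3]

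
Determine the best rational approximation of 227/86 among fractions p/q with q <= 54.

Expand x = 227/86 as a continued fraction with the Euclidean algorithm:
  227 = 2*86 + 55, so a_0 = 2.
  86 = 1*55 + 31, so a_1 = 1.
  55 = 1*31 + 24, so a_2 = 1.
  31 = 1*24 + 7, so a_3 = 1.
  24 = 3*7 + 3, so a_4 = 3.
  7 = 2*3 + 1, so a_5 = 2.
  3 = 3*1 + 0, so a_6 = 3.
so x = [2; 1, 1, 1, 3, 2, 3].
Convergents (p_i = a_i*p_{i-1} + p_{i-2}, q_i = a_i*q_{i-1} + q_{i-2} with p_{-2}=0, p_{-1}=1, q_{-2}=1, q_{-1}=0), until the denominator exceeds 54:
  i=0: a_0=2, p_0 = 2*1 + 0 = 2, q_0 = 2*0 + 1 = 1.
  i=1: a_1=1, p_1 = 1*2 + 1 = 3, q_1 = 1*1 + 0 = 1.
  i=2: a_2=1, p_2 = 1*3 + 2 = 5, q_2 = 1*1 + 1 = 2.
  i=3: a_3=1, p_3 = 1*5 + 3 = 8, q_3 = 1*2 + 1 = 3.
  i=4: a_4=3, p_4 = 3*8 + 5 = 29, q_4 = 3*3 + 2 = 11.
  i=5: a_5=2, p_5 = 2*29 + 8 = 66, q_5 = 2*11 + 3 = 25.
  i=6: a_6=3, p_6 = 3*66 + 29 = 227, q_6 = 3*25 + 11 = 86.
q_6 = 86 > 54, so the last convergent with denominator <= 54 is p_5/q_5 = 66/25.
The closest fraction with denominator <= 54 is either p_5/q_5 or the intermediate fraction (k*p_5 + p_4)/(k*q_5 + q_4) with the largest k >= 1 whose denominator stays <= 54; these approach x as k grows, and every other convergent or intermediate fraction in range is farther away.
Largest k: floor((54 - q_4)/q_5) = floor((54 - 11)/25) = 1.
That gives (1*66 + 29)/(1*25 + 11) = 95/36.
Compare the errors: |x - 66/25| = |227*25 - 66*86|/(86*25) = 1/2150, and |x - 95/36| = |227*36 - 95*86|/(86*36) = 2/3096.
Cross-multiplying, 1*3096 = 3096 < 4300 = 2*2150, so 1/2150 is smaller: the convergent 66/25 is closer to x than 95/36.

66/25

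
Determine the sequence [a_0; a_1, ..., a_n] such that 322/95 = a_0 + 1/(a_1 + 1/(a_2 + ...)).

[3; 2, 1, 1, 3, 5]

Run the Euclidean algorithm on 322 and 95; the successive quotients are the partial quotients a_0, a_1, ... (each step inverts the fractional part left over by the previous one):
  322 = 3*95 + 37, so a_0 = 3.
  95 = 2*37 + 21, so a_1 = 2.
  37 = 1*21 + 16, so a_2 = 1.
  21 = 1*16 + 5, so a_3 = 1.
  16 = 3*5 + 1, so a_4 = 3.
  5 = 5*1 + 0, so a_5 = 5.
The remainder reaches 0 after 6 divisions, so the expansion has 6 partial quotients, read off in order.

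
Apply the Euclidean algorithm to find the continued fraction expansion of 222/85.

Run the Euclidean algorithm on 222 and 85; the successive quotients are the partial quotients a_0, a_1, ... (each step inverts the fractional part left over by the previous one):
  222 = 2*85 + 52, so a_0 = 2.
  85 = 1*52 + 33, so a_1 = 1.
  52 = 1*33 + 19, so a_2 = 1.
  33 = 1*19 + 14, so a_3 = 1.
  19 = 1*14 + 5, so a_4 = 1.
  14 = 2*5 + 4, so a_5 = 2.
  5 = 1*4 + 1, so a_6 = 1.
  4 = 4*1 + 0, so a_7 = 4.
The remainder reaches 0 after 8 divisions, so the expansion has 8 partial quotients, read off in order.

[2; 1, 1, 1, 1, 2, 1, 4]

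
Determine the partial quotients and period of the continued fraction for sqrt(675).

[25; (1, 50)]

Write x_i = (sqrt(675) + m_i)/d_i with (m_0, d_0) = (0, 1). a_0 = floor(sqrt(675)) = 25, since 25^2 = 625 <= 675 < 676 = 26^2.
Iterate m_{i+1} = d_i*a_i - m_i, d_{i+1} = (675 - m_{i+1}^2)/d_i, a_{i+1} = floor((a_0 + m_{i+1})/d_{i+1}):
  m_1 = 1*25 - 0 = 25, d_1 = (675 - 25^2)/1 = 50/1 = 50, a_1 = floor((25 + 25)/50) = 1.
  m_2 = 50*1 - 25 = 25, d_2 = (675 - 25^2)/50 = 50/50 = 1, a_2 = floor((25 + 25)/1) = 50.
  m_3 = 1*50 - 25 = 25, d_3 = (675 - 25^2)/1 = 50/1 = 50: (m_3, d_3) = (m_1, d_1) = (25, 50), so from here the quotients repeat a_1, a_2; the period length is 2.
Hence the expansion of sqrt(675) is a_0 = 25 followed by the repeating block 1, 50 (period 2).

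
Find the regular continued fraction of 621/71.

[8; 1, 2, 1, 17]

Run the Euclidean algorithm on 621 and 71; the successive quotients are the partial quotients a_0, a_1, ... (each step inverts the fractional part left over by the previous one):
  621 = 8*71 + 53, so a_0 = 8.
  71 = 1*53 + 18, so a_1 = 1.
  53 = 2*18 + 17, so a_2 = 2.
  18 = 1*17 + 1, so a_3 = 1.
  17 = 17*1 + 0, so a_4 = 17.
The remainder reaches 0 after 5 divisions, so the expansion has 5 partial quotients, read off in order.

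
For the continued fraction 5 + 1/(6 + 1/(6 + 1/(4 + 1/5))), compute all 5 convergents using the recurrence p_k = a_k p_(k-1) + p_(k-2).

Using the convergent recurrence p_i = a_i*p_{i-1} + p_{i-2}, q_i = a_i*q_{i-1} + q_{i-2} with p_{-2}=0, p_{-1}=1, q_{-2}=1, q_{-1}=0:
  i=0: a_0=5, p_0 = 5*1 + 0 = 5, q_0 = 5*0 + 1 = 1.
  i=1: a_1=6, p_1 = 6*5 + 1 = 31, q_1 = 6*1 + 0 = 6.
  i=2: a_2=6, p_2 = 6*31 + 5 = 191, q_2 = 6*6 + 1 = 37.
  i=3: a_3=4, p_3 = 4*191 + 31 = 795, q_3 = 4*37 + 6 = 154.
  i=4: a_4=5, p_4 = 5*795 + 191 = 4166, q_4 = 5*154 + 37 = 807.

5/1, 31/6, 191/37, 795/154, 4166/807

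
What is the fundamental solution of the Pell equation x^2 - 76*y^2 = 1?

First expand sqrt(76) as a continued fraction. With x_i = (sqrt(76) + m_i)/d_i and (m_0, d_0) = (0, 1): a_0 = floor(sqrt(76)) = 8, since 8^2 = 64 <= 76 < 81 = 9^2.
Iterate m_{i+1} = d_i*a_i - m_i, d_{i+1} = (76 - m_{i+1}^2)/d_i, a_{i+1} = floor((a_0 + m_{i+1})/d_{i+1}):
  m_1 = 1*8 - 0 = 8, d_1 = (76 - 8^2)/1 = 12/1 = 12, a_1 = floor((8 + 8)/12) = 1.
  m_2 = 12*1 - 8 = 4, d_2 = (76 - 4^2)/12 = 60/12 = 5, a_2 = floor((8 + 4)/5) = 2.
  m_3 = 5*2 - 4 = 6, d_3 = (76 - 6^2)/5 = 40/5 = 8, a_3 = floor((8 + 6)/8) = 1.
  m_4 = 8*1 - 6 = 2, d_4 = (76 - 2^2)/8 = 72/8 = 9, a_4 = floor((8 + 2)/9) = 1.
  m_5 = 9*1 - 2 = 7, d_5 = (76 - 7^2)/9 = 27/9 = 3, a_5 = floor((8 + 7)/3) = 5.
  m_6 = 3*5 - 7 = 8, d_6 = (76 - 8^2)/3 = 12/3 = 4, a_6 = floor((8 + 8)/4) = 4.
  m_7 = 4*4 - 8 = 8, d_7 = (76 - 8^2)/4 = 12/4 = 3, a_7 = floor((8 + 8)/3) = 5.
  m_8 = 3*5 - 8 = 7, d_8 = (76 - 7^2)/3 = 27/3 = 9, a_8 = floor((8 + 7)/9) = 1.
  m_9 = 9*1 - 7 = 2, d_9 = (76 - 2^2)/9 = 72/9 = 8, a_9 = floor((8 + 2)/8) = 1.
  m_10 = 8*1 - 2 = 6, d_10 = (76 - 6^2)/8 = 40/8 = 5, a_10 = floor((8 + 6)/5) = 2.
  m_11 = 5*2 - 6 = 4, d_11 = (76 - 4^2)/5 = 60/5 = 12, a_11 = floor((8 + 4)/12) = 1.
  m_12 = 12*1 - 4 = 8, d_12 = (76 - 8^2)/12 = 12/12 = 1, a_12 = floor((8 + 8)/1) = 16.
  m_13 = 1*16 - 8 = 8, d_13 = (76 - 8^2)/1 = 12/1 = 12: (m_13, d_13) = (m_1, d_1) = (8, 12), so from here the quotients repeat a_1, ..., a_12; the period length is 12.
So sqrt(76) = [8; (1, 2, 1, 1, 5, 4, 5, 1, 1, 2, 1, 16)] with period length k = 12.
k is even, so the fundamental solution of x^2 - 76y^2 = 1 is (p_{k-1}, q_{k-1}) = (p_11, q_11); compute convergents through index 11.
Convergents (p_i = a_i*p_{i-1} + p_{i-2}, q_i = a_i*q_{i-1} + q_{i-2} with p_{-2}=0, p_{-1}=1, q_{-2}=1, q_{-1}=0):
  i=0: a_0=8, p_0 = 8*1 + 0 = 8, q_0 = 8*0 + 1 = 1.
  i=1: a_1=1, p_1 = 1*8 + 1 = 9, q_1 = 1*1 + 0 = 1.
  i=2: a_2=2, p_2 = 2*9 + 8 = 26, q_2 = 2*1 + 1 = 3.
  i=3: a_3=1, p_3 = 1*26 + 9 = 35, q_3 = 1*3 + 1 = 4.
  i=4: a_4=1, p_4 = 1*35 + 26 = 61, q_4 = 1*4 + 3 = 7.
  i=5: a_5=5, p_5 = 5*61 + 35 = 340, q_5 = 5*7 + 4 = 39.
  i=6: a_6=4, p_6 = 4*340 + 61 = 1421, q_6 = 4*39 + 7 = 163.
  i=7: a_7=5, p_7 = 5*1421 + 340 = 7445, q_7 = 5*163 + 39 = 854.
  i=8: a_8=1, p_8 = 1*7445 + 1421 = 8866, q_8 = 1*854 + 163 = 1017.
  i=9: a_9=1, p_9 = 1*8866 + 7445 = 16311, q_9 = 1*1017 + 854 = 1871.
  i=10: a_10=2, p_10 = 2*16311 + 8866 = 41488, q_10 = 2*1871 + 1017 = 4759.
  i=11: a_11=1, p_11 = 1*41488 + 16311 = 57799, q_11 = 1*4759 + 1871 = 6630.
Check: 57799^2 - 76*6630^2 = 3340724401 - 3340724400 = 1, so (x, y) = (57799, 6630) solves the equation, and by the theorem it is the least positive solution.

(x, y) = (57799, 6630)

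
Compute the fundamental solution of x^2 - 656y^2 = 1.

(x, y) = (2049, 80)

First expand sqrt(656) as a continued fraction. With x_i = (sqrt(656) + m_i)/d_i and (m_0, d_0) = (0, 1): a_0 = floor(sqrt(656)) = 25, since 25^2 = 625 <= 656 < 676 = 26^2.
Iterate m_{i+1} = d_i*a_i - m_i, d_{i+1} = (656 - m_{i+1}^2)/d_i, a_{i+1} = floor((a_0 + m_{i+1})/d_{i+1}):
  m_1 = 1*25 - 0 = 25, d_1 = (656 - 25^2)/1 = 31/1 = 31, a_1 = floor((25 + 25)/31) = 1.
  m_2 = 31*1 - 25 = 6, d_2 = (656 - 6^2)/31 = 620/31 = 20, a_2 = floor((25 + 6)/20) = 1.
  m_3 = 20*1 - 6 = 14, d_3 = (656 - 14^2)/20 = 460/20 = 23, a_3 = floor((25 + 14)/23) = 1.
  m_4 = 23*1 - 14 = 9, d_4 = (656 - 9^2)/23 = 575/23 = 25, a_4 = floor((25 + 9)/25) = 1.
  m_5 = 25*1 - 9 = 16, d_5 = (656 - 16^2)/25 = 400/25 = 16, a_5 = floor((25 + 16)/16) = 2.
  m_6 = 16*2 - 16 = 16, d_6 = (656 - 16^2)/16 = 400/16 = 25, a_6 = floor((25 + 16)/25) = 1.
  m_7 = 25*1 - 16 = 9, d_7 = (656 - 9^2)/25 = 575/25 = 23, a_7 = floor((25 + 9)/23) = 1.
  m_8 = 23*1 - 9 = 14, d_8 = (656 - 14^2)/23 = 460/23 = 20, a_8 = floor((25 + 14)/20) = 1.
  m_9 = 20*1 - 14 = 6, d_9 = (656 - 6^2)/20 = 620/20 = 31, a_9 = floor((25 + 6)/31) = 1.
  m_10 = 31*1 - 6 = 25, d_10 = (656 - 25^2)/31 = 31/31 = 1, a_10 = floor((25 + 25)/1) = 50.
  m_11 = 1*50 - 25 = 25, d_11 = (656 - 25^2)/1 = 31/1 = 31: (m_11, d_11) = (m_1, d_1) = (25, 31), so from here the quotients repeat a_1, ..., a_10; the period length is 10.
So sqrt(656) = [25; (1, 1, 1, 1, 2, 1, 1, 1, 1, 50)] with period length k = 10.
k is even, so the fundamental solution of x^2 - 656y^2 = 1 is (p_{k-1}, q_{k-1}) = (p_9, q_9); compute convergents through index 9.
Convergents (p_i = a_i*p_{i-1} + p_{i-2}, q_i = a_i*q_{i-1} + q_{i-2} with p_{-2}=0, p_{-1}=1, q_{-2}=1, q_{-1}=0):
  i=0: a_0=25, p_0 = 25*1 + 0 = 25, q_0 = 25*0 + 1 = 1.
  i=1: a_1=1, p_1 = 1*25 + 1 = 26, q_1 = 1*1 + 0 = 1.
  i=2: a_2=1, p_2 = 1*26 + 25 = 51, q_2 = 1*1 + 1 = 2.
  i=3: a_3=1, p_3 = 1*51 + 26 = 77, q_3 = 1*2 + 1 = 3.
  i=4: a_4=1, p_4 = 1*77 + 51 = 128, q_4 = 1*3 + 2 = 5.
  i=5: a_5=2, p_5 = 2*128 + 77 = 333, q_5 = 2*5 + 3 = 13.
  i=6: a_6=1, p_6 = 1*333 + 128 = 461, q_6 = 1*13 + 5 = 18.
  i=7: a_7=1, p_7 = 1*461 + 333 = 794, q_7 = 1*18 + 13 = 31.
  i=8: a_8=1, p_8 = 1*794 + 461 = 1255, q_8 = 1*31 + 18 = 49.
  i=9: a_9=1, p_9 = 1*1255 + 794 = 2049, q_9 = 1*49 + 31 = 80.
Check: 2049^2 - 656*80^2 = 4198401 - 4198400 = 1, so (x, y) = (2049, 80) solves the equation, and by the theorem it is the least positive solution.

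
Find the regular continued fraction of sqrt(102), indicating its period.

Write x_i = (sqrt(102) + m_i)/d_i with (m_0, d_0) = (0, 1). a_0 = floor(sqrt(102)) = 10, since 10^2 = 100 <= 102 < 121 = 11^2.
Iterate m_{i+1} = d_i*a_i - m_i, d_{i+1} = (102 - m_{i+1}^2)/d_i, a_{i+1} = floor((a_0 + m_{i+1})/d_{i+1}):
  m_1 = 1*10 - 0 = 10, d_1 = (102 - 10^2)/1 = 2/1 = 2, a_1 = floor((10 + 10)/2) = 10.
  m_2 = 2*10 - 10 = 10, d_2 = (102 - 10^2)/2 = 2/2 = 1, a_2 = floor((10 + 10)/1) = 20.
  m_3 = 1*20 - 10 = 10, d_3 = (102 - 10^2)/1 = 2/1 = 2: (m_3, d_3) = (m_1, d_1) = (10, 2), so from here the quotients repeat a_1, a_2; the period length is 2.
Hence the expansion of sqrt(102) is a_0 = 10 followed by the repeating block 10, 20 (period 2).

[10; (10, 20)]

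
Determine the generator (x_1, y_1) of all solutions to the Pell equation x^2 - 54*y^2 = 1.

First expand sqrt(54) as a continued fraction. With x_i = (sqrt(54) + m_i)/d_i and (m_0, d_0) = (0, 1): a_0 = floor(sqrt(54)) = 7, since 7^2 = 49 <= 54 < 64 = 8^2.
Iterate m_{i+1} = d_i*a_i - m_i, d_{i+1} = (54 - m_{i+1}^2)/d_i, a_{i+1} = floor((a_0 + m_{i+1})/d_{i+1}):
  m_1 = 1*7 - 0 = 7, d_1 = (54 - 7^2)/1 = 5/1 = 5, a_1 = floor((7 + 7)/5) = 2.
  m_2 = 5*2 - 7 = 3, d_2 = (54 - 3^2)/5 = 45/5 = 9, a_2 = floor((7 + 3)/9) = 1.
  m_3 = 9*1 - 3 = 6, d_3 = (54 - 6^2)/9 = 18/9 = 2, a_3 = floor((7 + 6)/2) = 6.
  m_4 = 2*6 - 6 = 6, d_4 = (54 - 6^2)/2 = 18/2 = 9, a_4 = floor((7 + 6)/9) = 1.
  m_5 = 9*1 - 6 = 3, d_5 = (54 - 3^2)/9 = 45/9 = 5, a_5 = floor((7 + 3)/5) = 2.
  m_6 = 5*2 - 3 = 7, d_6 = (54 - 7^2)/5 = 5/5 = 1, a_6 = floor((7 + 7)/1) = 14.
  m_7 = 1*14 - 7 = 7, d_7 = (54 - 7^2)/1 = 5/1 = 5: (m_7, d_7) = (m_1, d_1) = (7, 5), so from here the quotients repeat a_1, ..., a_6; the period length is 6.
So sqrt(54) = [7; (2, 1, 6, 1, 2, 14)] with period length k = 6.
k is even, so the fundamental solution of x^2 - 54y^2 = 1 is (p_{k-1}, q_{k-1}) = (p_5, q_5); compute convergents through index 5.
Convergents (p_i = a_i*p_{i-1} + p_{i-2}, q_i = a_i*q_{i-1} + q_{i-2} with p_{-2}=0, p_{-1}=1, q_{-2}=1, q_{-1}=0):
  i=0: a_0=7, p_0 = 7*1 + 0 = 7, q_0 = 7*0 + 1 = 1.
  i=1: a_1=2, p_1 = 2*7 + 1 = 15, q_1 = 2*1 + 0 = 2.
  i=2: a_2=1, p_2 = 1*15 + 7 = 22, q_2 = 1*2 + 1 = 3.
  i=3: a_3=6, p_3 = 6*22 + 15 = 147, q_3 = 6*3 + 2 = 20.
  i=4: a_4=1, p_4 = 1*147 + 22 = 169, q_4 = 1*20 + 3 = 23.
  i=5: a_5=2, p_5 = 2*169 + 147 = 485, q_5 = 2*23 + 20 = 66.
Check: 485^2 - 54*66^2 = 235225 - 235224 = 1, so (x, y) = (485, 66) solves the equation, and by the theorem it is the least positive solution.

(x, y) = (485, 66)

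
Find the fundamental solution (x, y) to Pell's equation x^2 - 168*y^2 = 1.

First expand sqrt(168) as a continued fraction. With x_i = (sqrt(168) + m_i)/d_i and (m_0, d_0) = (0, 1): a_0 = floor(sqrt(168)) = 12, since 12^2 = 144 <= 168 < 169 = 13^2.
Iterate m_{i+1} = d_i*a_i - m_i, d_{i+1} = (168 - m_{i+1}^2)/d_i, a_{i+1} = floor((a_0 + m_{i+1})/d_{i+1}):
  m_1 = 1*12 - 0 = 12, d_1 = (168 - 12^2)/1 = 24/1 = 24, a_1 = floor((12 + 12)/24) = 1.
  m_2 = 24*1 - 12 = 12, d_2 = (168 - 12^2)/24 = 24/24 = 1, a_2 = floor((12 + 12)/1) = 24.
  m_3 = 1*24 - 12 = 12, d_3 = (168 - 12^2)/1 = 24/1 = 24: (m_3, d_3) = (m_1, d_1) = (12, 24), so from here the quotients repeat a_1, a_2; the period length is 2.
So sqrt(168) = [12; (1, 24)] with period length k = 2.
k is even, so the fundamental solution of x^2 - 168y^2 = 1 is (p_{k-1}, q_{k-1}) = (p_1, q_1); compute convergents through index 1.
Convergents (p_i = a_i*p_{i-1} + p_{i-2}, q_i = a_i*q_{i-1} + q_{i-2} with p_{-2}=0, p_{-1}=1, q_{-2}=1, q_{-1}=0):
  i=0: a_0=12, p_0 = 12*1 + 0 = 12, q_0 = 12*0 + 1 = 1.
  i=1: a_1=1, p_1 = 1*12 + 1 = 13, q_1 = 1*1 + 0 = 1.
Check: 13^2 - 168*1^2 = 169 - 168 = 1, so (x, y) = (13, 1) solves the equation, and by the theorem it is the least positive solution.

(x, y) = (13, 1)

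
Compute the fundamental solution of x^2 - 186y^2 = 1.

First expand sqrt(186) as a continued fraction. With x_i = (sqrt(186) + m_i)/d_i and (m_0, d_0) = (0, 1): a_0 = floor(sqrt(186)) = 13, since 13^2 = 169 <= 186 < 196 = 14^2.
Iterate m_{i+1} = d_i*a_i - m_i, d_{i+1} = (186 - m_{i+1}^2)/d_i, a_{i+1} = floor((a_0 + m_{i+1})/d_{i+1}):
  m_1 = 1*13 - 0 = 13, d_1 = (186 - 13^2)/1 = 17/1 = 17, a_1 = floor((13 + 13)/17) = 1.
  m_2 = 17*1 - 13 = 4, d_2 = (186 - 4^2)/17 = 170/17 = 10, a_2 = floor((13 + 4)/10) = 1.
  m_3 = 10*1 - 4 = 6, d_3 = (186 - 6^2)/10 = 150/10 = 15, a_3 = floor((13 + 6)/15) = 1.
  m_4 = 15*1 - 6 = 9, d_4 = (186 - 9^2)/15 = 105/15 = 7, a_4 = floor((13 + 9)/7) = 3.
  m_5 = 7*3 - 9 = 12, d_5 = (186 - 12^2)/7 = 42/7 = 6, a_5 = floor((13 + 12)/6) = 4.
  m_6 = 6*4 - 12 = 12, d_6 = (186 - 12^2)/6 = 42/6 = 7, a_6 = floor((13 + 12)/7) = 3.
  m_7 = 7*3 - 12 = 9, d_7 = (186 - 9^2)/7 = 105/7 = 15, a_7 = floor((13 + 9)/15) = 1.
  m_8 = 15*1 - 9 = 6, d_8 = (186 - 6^2)/15 = 150/15 = 10, a_8 = floor((13 + 6)/10) = 1.
  m_9 = 10*1 - 6 = 4, d_9 = (186 - 4^2)/10 = 170/10 = 17, a_9 = floor((13 + 4)/17) = 1.
  m_10 = 17*1 - 4 = 13, d_10 = (186 - 13^2)/17 = 17/17 = 1, a_10 = floor((13 + 13)/1) = 26.
  m_11 = 1*26 - 13 = 13, d_11 = (186 - 13^2)/1 = 17/1 = 17: (m_11, d_11) = (m_1, d_1) = (13, 17), so from here the quotients repeat a_1, ..., a_10; the period length is 10.
So sqrt(186) = [13; (1, 1, 1, 3, 4, 3, 1, 1, 1, 26)] with period length k = 10.
k is even, so the fundamental solution of x^2 - 186y^2 = 1 is (p_{k-1}, q_{k-1}) = (p_9, q_9); compute convergents through index 9.
Convergents (p_i = a_i*p_{i-1} + p_{i-2}, q_i = a_i*q_{i-1} + q_{i-2} with p_{-2}=0, p_{-1}=1, q_{-2}=1, q_{-1}=0):
  i=0: a_0=13, p_0 = 13*1 + 0 = 13, q_0 = 13*0 + 1 = 1.
  i=1: a_1=1, p_1 = 1*13 + 1 = 14, q_1 = 1*1 + 0 = 1.
  i=2: a_2=1, p_2 = 1*14 + 13 = 27, q_2 = 1*1 + 1 = 2.
  i=3: a_3=1, p_3 = 1*27 + 14 = 41, q_3 = 1*2 + 1 = 3.
  i=4: a_4=3, p_4 = 3*41 + 27 = 150, q_4 = 3*3 + 2 = 11.
  i=5: a_5=4, p_5 = 4*150 + 41 = 641, q_5 = 4*11 + 3 = 47.
  i=6: a_6=3, p_6 = 3*641 + 150 = 2073, q_6 = 3*47 + 11 = 152.
  i=7: a_7=1, p_7 = 1*2073 + 641 = 2714, q_7 = 1*152 + 47 = 199.
  i=8: a_8=1, p_8 = 1*2714 + 2073 = 4787, q_8 = 1*199 + 152 = 351.
  i=9: a_9=1, p_9 = 1*4787 + 2714 = 7501, q_9 = 1*351 + 199 = 550.
Check: 7501^2 - 186*550^2 = 56265001 - 56265000 = 1, so (x, y) = (7501, 550) solves the equation, and by the theorem it is the least positive solution.

(x, y) = (7501, 550)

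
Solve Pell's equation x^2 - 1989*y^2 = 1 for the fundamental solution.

(x, y) = (5544449, 124320)

First expand sqrt(1989) as a continued fraction. With x_i = (sqrt(1989) + m_i)/d_i and (m_0, d_0) = (0, 1): a_0 = floor(sqrt(1989)) = 44, since 44^2 = 1936 <= 1989 < 2025 = 45^2.
Iterate m_{i+1} = d_i*a_i - m_i, d_{i+1} = (1989 - m_{i+1}^2)/d_i, a_{i+1} = floor((a_0 + m_{i+1})/d_{i+1}):
  m_1 = 1*44 - 0 = 44, d_1 = (1989 - 44^2)/1 = 53/1 = 53, a_1 = floor((44 + 44)/53) = 1.
  m_2 = 53*1 - 44 = 9, d_2 = (1989 - 9^2)/53 = 1908/53 = 36, a_2 = floor((44 + 9)/36) = 1.
  m_3 = 36*1 - 9 = 27, d_3 = (1989 - 27^2)/36 = 1260/36 = 35, a_3 = floor((44 + 27)/35) = 2.
  m_4 = 35*2 - 27 = 43, d_4 = (1989 - 43^2)/35 = 140/35 = 4, a_4 = floor((44 + 43)/4) = 21.
  m_5 = 4*21 - 43 = 41, d_5 = (1989 - 41^2)/4 = 308/4 = 77, a_5 = floor((44 + 41)/77) = 1.
  m_6 = 77*1 - 41 = 36, d_6 = (1989 - 36^2)/77 = 693/77 = 9, a_6 = floor((44 + 36)/9) = 8.
  m_7 = 9*8 - 36 = 36, d_7 = (1989 - 36^2)/9 = 693/9 = 77, a_7 = floor((44 + 36)/77) = 1.
  m_8 = 77*1 - 36 = 41, d_8 = (1989 - 41^2)/77 = 308/77 = 4, a_8 = floor((44 + 41)/4) = 21.
  m_9 = 4*21 - 41 = 43, d_9 = (1989 - 43^2)/4 = 140/4 = 35, a_9 = floor((44 + 43)/35) = 2.
  m_10 = 35*2 - 43 = 27, d_10 = (1989 - 27^2)/35 = 1260/35 = 36, a_10 = floor((44 + 27)/36) = 1.
  m_11 = 36*1 - 27 = 9, d_11 = (1989 - 9^2)/36 = 1908/36 = 53, a_11 = floor((44 + 9)/53) = 1.
  m_12 = 53*1 - 9 = 44, d_12 = (1989 - 44^2)/53 = 53/53 = 1, a_12 = floor((44 + 44)/1) = 88.
  m_13 = 1*88 - 44 = 44, d_13 = (1989 - 44^2)/1 = 53/1 = 53: (m_13, d_13) = (m_1, d_1) = (44, 53), so from here the quotients repeat a_1, ..., a_12; the period length is 12.
So sqrt(1989) = [44; (1, 1, 2, 21, 1, 8, 1, 21, 2, 1, 1, 88)] with period length k = 12.
k is even, so the fundamental solution of x^2 - 1989y^2 = 1 is (p_{k-1}, q_{k-1}) = (p_11, q_11); compute convergents through index 11.
Convergents (p_i = a_i*p_{i-1} + p_{i-2}, q_i = a_i*q_{i-1} + q_{i-2} with p_{-2}=0, p_{-1}=1, q_{-2}=1, q_{-1}=0):
  i=0: a_0=44, p_0 = 44*1 + 0 = 44, q_0 = 44*0 + 1 = 1.
  i=1: a_1=1, p_1 = 1*44 + 1 = 45, q_1 = 1*1 + 0 = 1.
  i=2: a_2=1, p_2 = 1*45 + 44 = 89, q_2 = 1*1 + 1 = 2.
  i=3: a_3=2, p_3 = 2*89 + 45 = 223, q_3 = 2*2 + 1 = 5.
  i=4: a_4=21, p_4 = 21*223 + 89 = 4772, q_4 = 21*5 + 2 = 107.
  i=5: a_5=1, p_5 = 1*4772 + 223 = 4995, q_5 = 1*107 + 5 = 112.
  i=6: a_6=8, p_6 = 8*4995 + 4772 = 44732, q_6 = 8*112 + 107 = 1003.
  i=7: a_7=1, p_7 = 1*44732 + 4995 = 49727, q_7 = 1*1003 + 112 = 1115.
  i=8: a_8=21, p_8 = 21*49727 + 44732 = 1088999, q_8 = 21*1115 + 1003 = 24418.
  i=9: a_9=2, p_9 = 2*1088999 + 49727 = 2227725, q_9 = 2*24418 + 1115 = 49951.
  i=10: a_10=1, p_10 = 1*2227725 + 1088999 = 3316724, q_10 = 1*49951 + 24418 = 74369.
  i=11: a_11=1, p_11 = 1*3316724 + 2227725 = 5544449, q_11 = 1*74369 + 49951 = 124320.
Check: 5544449^2 - 1989*124320^2 = 30740914713601 - 30740914713600 = 1, so (x, y) = (5544449, 124320) solves the equation, and by the theorem it is the least positive solution.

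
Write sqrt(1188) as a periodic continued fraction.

Write x_i = (sqrt(1188) + m_i)/d_i with (m_0, d_0) = (0, 1). a_0 = floor(sqrt(1188)) = 34, since 34^2 = 1156 <= 1188 < 1225 = 35^2.
Iterate m_{i+1} = d_i*a_i - m_i, d_{i+1} = (1188 - m_{i+1}^2)/d_i, a_{i+1} = floor((a_0 + m_{i+1})/d_{i+1}):
  m_1 = 1*34 - 0 = 34, d_1 = (1188 - 34^2)/1 = 32/1 = 32, a_1 = floor((34 + 34)/32) = 2.
  m_2 = 32*2 - 34 = 30, d_2 = (1188 - 30^2)/32 = 288/32 = 9, a_2 = floor((34 + 30)/9) = 7.
  m_3 = 9*7 - 30 = 33, d_3 = (1188 - 33^2)/9 = 99/9 = 11, a_3 = floor((34 + 33)/11) = 6.
  m_4 = 11*6 - 33 = 33, d_4 = (1188 - 33^2)/11 = 99/11 = 9, a_4 = floor((34 + 33)/9) = 7.
  m_5 = 9*7 - 33 = 30, d_5 = (1188 - 30^2)/9 = 288/9 = 32, a_5 = floor((34 + 30)/32) = 2.
  m_6 = 32*2 - 30 = 34, d_6 = (1188 - 34^2)/32 = 32/32 = 1, a_6 = floor((34 + 34)/1) = 68.
  m_7 = 1*68 - 34 = 34, d_7 = (1188 - 34^2)/1 = 32/1 = 32: (m_7, d_7) = (m_1, d_1) = (34, 32), so from here the quotients repeat a_1, ..., a_6; the period length is 6.
Hence the expansion of sqrt(1188) is a_0 = 34 followed by the repeating block 2, 7, 6, 7, 2, 68 (period 6).

[34; (2, 7, 6, 7, 2, 68)]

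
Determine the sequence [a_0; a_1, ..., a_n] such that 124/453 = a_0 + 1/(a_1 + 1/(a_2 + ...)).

Run the Euclidean algorithm on 124 and 453; the successive quotients are the partial quotients a_0, a_1, ... (each step inverts the fractional part left over by the previous one):
  124 = 0*453 + 124, so a_0 = 0.
  453 = 3*124 + 81, so a_1 = 3.
  124 = 1*81 + 43, so a_2 = 1.
  81 = 1*43 + 38, so a_3 = 1.
  43 = 1*38 + 5, so a_4 = 1.
  38 = 7*5 + 3, so a_5 = 7.
  5 = 1*3 + 2, so a_6 = 1.
  3 = 1*2 + 1, so a_7 = 1.
  2 = 2*1 + 0, so a_8 = 2.
The remainder reaches 0 after 9 divisions, so the expansion has 9 partial quotients, read off in order.

[0; 3, 1, 1, 1, 7, 1, 1, 2]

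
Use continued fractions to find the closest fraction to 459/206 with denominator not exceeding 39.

78/35

Expand x = 459/206 as a continued fraction with the Euclidean algorithm:
  459 = 2*206 + 47, so a_0 = 2.
  206 = 4*47 + 18, so a_1 = 4.
  47 = 2*18 + 11, so a_2 = 2.
  18 = 1*11 + 7, so a_3 = 1.
  11 = 1*7 + 4, so a_4 = 1.
  7 = 1*4 + 3, so a_5 = 1.
  4 = 1*3 + 1, so a_6 = 1.
  3 = 3*1 + 0, so a_7 = 3.
so x = [2; 4, 2, 1, 1, 1, 1, 3].
Convergents (p_i = a_i*p_{i-1} + p_{i-2}, q_i = a_i*q_{i-1} + q_{i-2} with p_{-2}=0, p_{-1}=1, q_{-2}=1, q_{-1}=0), until the denominator exceeds 39:
  i=0: a_0=2, p_0 = 2*1 + 0 = 2, q_0 = 2*0 + 1 = 1.
  i=1: a_1=4, p_1 = 4*2 + 1 = 9, q_1 = 4*1 + 0 = 4.
  i=2: a_2=2, p_2 = 2*9 + 2 = 20, q_2 = 2*4 + 1 = 9.
  i=3: a_3=1, p_3 = 1*20 + 9 = 29, q_3 = 1*9 + 4 = 13.
  i=4: a_4=1, p_4 = 1*29 + 20 = 49, q_4 = 1*13 + 9 = 22.
  i=5: a_5=1, p_5 = 1*49 + 29 = 78, q_5 = 1*22 + 13 = 35.
  i=6: a_6=1, p_6 = 1*78 + 49 = 127, q_6 = 1*35 + 22 = 57.
q_6 = 57 > 39, so the last convergent with denominator <= 39 is p_5/q_5 = 78/35.
The closest fraction with denominator <= 39 is either p_5/q_5 or the intermediate fraction (k*p_5 + p_4)/(k*q_5 + q_4) with the largest k >= 1 whose denominator stays <= 39; these approach x as k grows, and every other convergent or intermediate fraction in range is farther away.
Largest k: floor((39 - q_4)/q_5) = floor((39 - 22)/35) = 0.
Since k = 0, no intermediate fraction beyond p_5/q_5 has denominator <= 39, so the convergent 78/35 is the closest (its error is |459*35 - 78*206|/(206*35) = 3/7210).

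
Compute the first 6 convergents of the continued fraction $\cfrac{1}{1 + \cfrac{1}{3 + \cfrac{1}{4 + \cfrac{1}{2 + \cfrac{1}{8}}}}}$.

0/1, 1/1, 3/4, 13/17, 29/38, 245/321

Using the convergent recurrence p_i = a_i*p_{i-1} + p_{i-2}, q_i = a_i*q_{i-1} + q_{i-2} with p_{-2}=0, p_{-1}=1, q_{-2}=1, q_{-1}=0:
  i=0: a_0=0, p_0 = 0*1 + 0 = 0, q_0 = 0*0 + 1 = 1.
  i=1: a_1=1, p_1 = 1*0 + 1 = 1, q_1 = 1*1 + 0 = 1.
  i=2: a_2=3, p_2 = 3*1 + 0 = 3, q_2 = 3*1 + 1 = 4.
  i=3: a_3=4, p_3 = 4*3 + 1 = 13, q_3 = 4*4 + 1 = 17.
  i=4: a_4=2, p_4 = 2*13 + 3 = 29, q_4 = 2*17 + 4 = 38.
  i=5: a_5=8, p_5 = 8*29 + 13 = 245, q_5 = 8*38 + 17 = 321.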